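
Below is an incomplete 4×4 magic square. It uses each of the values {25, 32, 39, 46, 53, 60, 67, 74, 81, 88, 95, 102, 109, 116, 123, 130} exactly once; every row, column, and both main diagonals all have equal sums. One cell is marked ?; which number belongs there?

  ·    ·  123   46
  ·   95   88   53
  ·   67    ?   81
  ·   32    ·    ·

60

The 16 entries sum to 1240, so each line sums to 1240/4 = 310.
Row 2 needs 310; the known cells sum to 236, so (2,1) = 74.
The remaining cell in column 2 is (1,2) = 310 − 194 = 116.
From column 4, 310 − (46 + 53 + 81) gives (4,4) = 130.
Anti-diagonal needs 310; the known cells sum to 201, so (4,1) = 109.
Row 1: 116 + 123 + 46 + ? = 310, so (1,1) = 25.
Row 4: 109 + 32 + 130 + ? = 310, so (4,3) = 39.
Column 1: 25 + 74 + 109 + ? = 310, so (3,1) = 102.
Column 3: 123 + 88 + 39 + ? = 310, so (3,3) = 60.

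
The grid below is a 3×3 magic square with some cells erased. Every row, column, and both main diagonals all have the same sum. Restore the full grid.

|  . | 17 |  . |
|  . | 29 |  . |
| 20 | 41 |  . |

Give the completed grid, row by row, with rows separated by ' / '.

Column 2 is already complete: 17 + 29 + 41 = 87, so that is the magic constant.
The remaining cell in row 3 is (3,3) = 87 − 61 = 26.
The remaining cell in main diagonal is (1,1) = 87 − 55 = 32.
Anti-diagonal: 29 + 20 + ? = 87, so (1,3) = 38.
The remaining cell in column 1 is (2,1) = 87 − 52 = 35.
Column 3 needs 87; the known cells sum to 64, so (2,3) = 23.

32 17 38 / 35 29 23 / 20 41 26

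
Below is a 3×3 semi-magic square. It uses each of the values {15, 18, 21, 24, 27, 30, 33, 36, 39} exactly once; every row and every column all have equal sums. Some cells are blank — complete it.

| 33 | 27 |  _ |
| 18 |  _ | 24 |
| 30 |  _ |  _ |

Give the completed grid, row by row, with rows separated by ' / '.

The 9 entries sum to 243, so each line sums to 243/3 = 81.
Using row 1: 33 + 27 + ? → (1,3) = 81 − 60 = 21.
The remaining cell in row 2 is (2,2) = 81 − 42 = 39.
Column 2: 27 + 39 + ? = 81, so (3,2) = 15.
The remaining cell in column 3 is (3,3) = 81 − 45 = 36.

33 27 21 / 18 39 24 / 30 15 36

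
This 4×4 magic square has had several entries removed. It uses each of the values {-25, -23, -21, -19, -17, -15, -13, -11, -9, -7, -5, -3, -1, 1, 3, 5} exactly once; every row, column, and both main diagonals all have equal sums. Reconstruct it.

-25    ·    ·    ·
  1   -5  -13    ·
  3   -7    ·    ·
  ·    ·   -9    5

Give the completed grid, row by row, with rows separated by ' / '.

The 16 entries sum to -160, so each line sums to -160/4 = -40.
Row 2 must total -40; the given cells sum to -17, so (2,4) = -23.
Column 1 needs -40; the known cells sum to -21, so (4,1) = -19.
Main diagonal: -25 + (-5) + 5 + ? = -40, so (3,3) = -15.
From anti-diagonal, -40 − (-13 + (-7) + (-19)) gives (1,4) = -1.
Row 3: 3 + (-7) + (-15) + ? = -40, so (3,4) = -21.
Row 4 needs -40; the known cells sum to -23, so (4,2) = -17.
Using column 2: -5 + (-7) + (-17) + ? → (1,2) = -40 − (-29) = -11.
Column 3: -13 + (-15) + (-9) + ? = -40, so (1,3) = -3.

-25 -11 -3 -1 / 1 -5 -13 -23 / 3 -7 -15 -21 / -19 -17 -9 5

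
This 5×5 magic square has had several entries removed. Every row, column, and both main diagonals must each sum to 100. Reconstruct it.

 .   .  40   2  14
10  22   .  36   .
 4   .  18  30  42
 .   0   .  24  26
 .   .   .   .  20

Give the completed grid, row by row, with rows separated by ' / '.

16 28 40 2 14 / 10 22 34 36 -2 / 4 6 18 30 42 / 38 0 12 24 26 / 32 44 -4 8 20

Row 3 needs 100; the known cells sum to 94, so (3,2) = 6.
Column 4: 2 + 36 + 30 + 24 + ? = 100, so (5,4) = 8.
Column 5 needs 100; the known cells sum to 102, so (2,5) = -2.
Main diagonal needs 100; the known cells sum to 84, so (1,1) = 16.
Using anti-diagonal: 14 + 36 + 18 + 0 + ? → (5,1) = 100 − 68 = 32.
Row 1 must total 100; the given cells sum to 72, so (1,2) = 28.
Row 2 must total 100; the given cells sum to 66, so (2,3) = 34.
Using column 1: 16 + 10 + 4 + 32 + ? → (4,1) = 100 − 62 = 38.
Column 2: 28 + 22 + 6 + 0 + ? = 100, so (5,2) = 44.
Row 4 must total 100; the given cells sum to 88, so (4,3) = 12.
Row 5: 32 + 44 + 8 + 20 + ? = 100, so (5,3) = -4.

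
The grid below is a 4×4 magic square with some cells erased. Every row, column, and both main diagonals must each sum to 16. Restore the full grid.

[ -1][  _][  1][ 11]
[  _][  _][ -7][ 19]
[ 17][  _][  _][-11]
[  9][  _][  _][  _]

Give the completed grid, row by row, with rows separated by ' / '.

-1 5 1 11 / -9 13 -7 19 / 17 3 7 -11 / 9 -5 15 -3

From row 1, 16 − (-1 + 1 + 11) gives (1,2) = 5.
Column 1 needs 16; the known cells sum to 25, so (2,1) = -9.
Column 4 needs 16; the known cells sum to 19, so (4,4) = -3.
Using anti-diagonal: 11 + (-7) + 9 + ? → (3,2) = 16 − 13 = 3.
Row 2 needs 16; the known cells sum to 3, so (2,2) = 13.
The remaining cell in row 3 is (3,3) = 16 − 9 = 7.
The remaining cell in column 2 is (4,2) = 16 − 21 = -5.
The remaining cell in column 3 is (4,3) = 16 − 1 = 15.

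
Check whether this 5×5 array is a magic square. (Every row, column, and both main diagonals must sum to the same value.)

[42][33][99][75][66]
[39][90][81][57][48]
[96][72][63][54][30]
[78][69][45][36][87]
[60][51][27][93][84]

Yes

Row 1: 42 + 33 + 99 + 75 + 66 = 315.
Row 2: 39 + 90 + 81 + 57 + 48 = 315.
Row 3: 96 + 72 + 63 + 54 + 30 = 315.
Row 4: 78 + 69 + 45 + 36 + 87 = 315.
Row 5: 60 + 51 + 27 + 93 + 84 = 315.
Column 1: 42 + 39 + 96 + 78 + 60 = 315.
Column 2: 33 + 90 + 72 + 69 + 51 = 315.
Column 3: 99 + 81 + 63 + 45 + 27 = 315.
Column 4: 75 + 57 + 54 + 36 + 93 = 315.
Column 5: 66 + 48 + 30 + 87 + 84 = 315.
Main diagonal: 42 + 90 + 63 + 36 + 84 = 315.
Anti-diagonal: 66 + 57 + 63 + 69 + 60 = 315.
All lines sum to 315.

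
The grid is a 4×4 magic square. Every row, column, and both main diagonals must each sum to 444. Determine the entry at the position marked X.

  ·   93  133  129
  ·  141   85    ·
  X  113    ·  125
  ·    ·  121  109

101

From row 1, 444 − (93 + 133 + 129) gives (1,1) = 89.
The remaining cell in column 2 is (4,2) = 444 − 347 = 97.
Using column 3: 133 + 85 + 121 + ? → (3,3) = 444 − 339 = 105.
From column 4, 444 − (129 + 125 + 109) gives (2,4) = 81.
From anti-diagonal, 444 − (129 + 85 + 113) gives (4,1) = 117.
Row 2 needs 444; the known cells sum to 307, so (2,1) = 137.
Using row 3: 113 + 105 + 125 + ? → (3,1) = 444 − 343 = 101.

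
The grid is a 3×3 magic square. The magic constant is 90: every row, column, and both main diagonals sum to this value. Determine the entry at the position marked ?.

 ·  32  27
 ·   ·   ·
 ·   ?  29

28

Row 1 must total 90; the given cells sum to 59, so (1,1) = 31.
Column 3 needs 90; the known cells sum to 56, so (2,3) = 34.
Main diagonal must total 90; the given cells sum to 60, so (2,2) = 30.
From anti-diagonal, 90 − (27 + 30) gives (3,1) = 33.
Row 2: 30 + 34 + ? = 90, so (2,1) = 26.
From row 3, 90 − (33 + 29) gives (3,2) = 28.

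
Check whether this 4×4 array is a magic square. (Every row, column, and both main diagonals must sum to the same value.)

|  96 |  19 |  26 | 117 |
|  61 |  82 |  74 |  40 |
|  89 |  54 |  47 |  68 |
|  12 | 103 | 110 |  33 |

No — row 2 sums to 257 but row 1 sums to 258.

Row 1: 96 + 19 + 26 + 117 = 258.
Row 2: 61 + 82 + 74 + 40 = 257.
Row 3: 89 + 54 + 47 + 68 = 258.
Row 4: 12 + 103 + 110 + 33 = 258.
Column 1: 96 + 61 + 89 + 12 = 258.
Column 2: 19 + 82 + 54 + 103 = 258.
Column 3: 26 + 74 + 47 + 110 = 257.
Column 4: 117 + 40 + 68 + 33 = 258.
Main diagonal: 96 + 82 + 47 + 33 = 258.
Anti-diagonal: 117 + 74 + 54 + 12 = 257.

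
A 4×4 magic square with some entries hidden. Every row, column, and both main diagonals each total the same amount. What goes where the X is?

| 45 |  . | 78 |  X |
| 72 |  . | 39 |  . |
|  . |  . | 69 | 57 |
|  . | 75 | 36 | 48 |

66

Column 3 is complete and sums to 222; that is the magic constant.
Row 4: 75 + 36 + 48 + ? = 222, so (4,1) = 63.
Column 1 needs 222; the known cells sum to 180, so (3,1) = 42.
Main diagonal: 45 + 69 + 48 + ? = 222, so (2,2) = 60.
Row 2 needs 222; the known cells sum to 171, so (2,4) = 51.
Row 3 must total 222; the given cells sum to 168, so (3,2) = 54.
From column 2, 222 − (60 + 54 + 75) gives (1,2) = 33.
Column 4 needs 222; the known cells sum to 156, so (1,4) = 66.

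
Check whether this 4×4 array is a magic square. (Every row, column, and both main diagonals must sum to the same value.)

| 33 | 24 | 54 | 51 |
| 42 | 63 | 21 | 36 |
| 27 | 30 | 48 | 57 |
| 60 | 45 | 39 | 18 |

Yes

Row 1: 33 + 24 + 54 + 51 = 162.
Row 2: 42 + 63 + 21 + 36 = 162.
Row 3: 27 + 30 + 48 + 57 = 162.
Row 4: 60 + 45 + 39 + 18 = 162.
Column 1: 33 + 42 + 27 + 60 = 162.
Column 2: 24 + 63 + 30 + 45 = 162.
Column 3: 54 + 21 + 48 + 39 = 162.
Column 4: 51 + 36 + 57 + 18 = 162.
Main diagonal: 33 + 63 + 48 + 18 = 162.
Anti-diagonal: 51 + 21 + 30 + 60 = 162.
All lines sum to 162.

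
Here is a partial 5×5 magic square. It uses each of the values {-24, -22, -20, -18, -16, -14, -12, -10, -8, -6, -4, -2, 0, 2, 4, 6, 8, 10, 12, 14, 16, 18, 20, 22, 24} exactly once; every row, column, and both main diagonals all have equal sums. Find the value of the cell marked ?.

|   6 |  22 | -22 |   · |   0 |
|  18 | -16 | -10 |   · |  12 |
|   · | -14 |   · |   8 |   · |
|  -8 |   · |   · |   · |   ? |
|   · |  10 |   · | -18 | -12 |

The 25 entries sum to 0, so each line sums to 0/5 = 0.
Row 1 must total 0; the given cells sum to 6, so (1,4) = -6.
Using row 2: 18 + (-16) + (-10) + 12 + ? → (2,4) = 0 − 4 = -4.
Using column 2: 22 + (-16) + (-14) + 10 + ? → (4,2) = 0 − 2 = -2.
Column 4 needs 0; the known cells sum to -20, so (4,4) = 20.
Using main diagonal: 6 + (-16) + 20 + (-12) + ? → (3,3) = 0 − (-2) = 2.
Anti-diagonal must total 0; the given cells sum to -4, so (5,1) = 4.
Row 5: 4 + 10 + (-18) + (-12) + ? = 0, so (5,3) = 16.
From column 1, 0 − (6 + 18 + (-8) + 4) gives (3,1) = -20.
Column 3: -22 + (-10) + 2 + 16 + ? = 0, so (4,3) = 14.
Using row 3: -20 + (-14) + 2 + 8 + ? → (3,5) = 0 − (-24) = 24.
The remaining cell in row 4 is (4,5) = 0 − 24 = -24.

-24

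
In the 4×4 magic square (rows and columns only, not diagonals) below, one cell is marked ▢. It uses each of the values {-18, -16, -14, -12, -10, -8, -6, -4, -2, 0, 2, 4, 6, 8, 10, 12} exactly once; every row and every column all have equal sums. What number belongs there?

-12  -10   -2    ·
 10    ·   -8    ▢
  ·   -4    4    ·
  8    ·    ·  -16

-14

The 16 entries sum to -48, so each line sums to -48/4 = -12.
Row 1: -12 + (-10) + (-2) + ? = -12, so (1,4) = 12.
Column 1: -12 + 10 + 8 + ? = -12, so (3,1) = -18.
Using column 3: -2 + (-8) + 4 + ? → (4,3) = -12 − (-6) = -6.
Row 3 must total -12; the given cells sum to -18, so (3,4) = 6.
Row 4 needs -12; the known cells sum to -14, so (4,2) = 2.
The remaining cell in column 2 is (2,2) = -12 − (-12) = 0.
Column 4 must total -12; the given cells sum to 2, so (2,4) = -14.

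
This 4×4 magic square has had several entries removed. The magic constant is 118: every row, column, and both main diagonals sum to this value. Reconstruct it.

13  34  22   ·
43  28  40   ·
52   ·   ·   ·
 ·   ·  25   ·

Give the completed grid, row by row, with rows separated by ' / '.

The remaining cell in row 1 is (1,4) = 118 − 69 = 49.
Row 2: 43 + 28 + 40 + ? = 118, so (2,4) = 7.
Column 1: 13 + 43 + 52 + ? = 118, so (4,1) = 10.
Column 3 needs 118; the known cells sum to 87, so (3,3) = 31.
From main diagonal, 118 − (13 + 28 + 31) gives (4,4) = 46.
The remaining cell in anti-diagonal is (3,2) = 118 − 99 = 19.
Row 3 must total 118; the given cells sum to 102, so (3,4) = 16.
Row 4: 10 + 25 + 46 + ? = 118, so (4,2) = 37.

13 34 22 49 / 43 28 40 7 / 52 19 31 16 / 10 37 25 46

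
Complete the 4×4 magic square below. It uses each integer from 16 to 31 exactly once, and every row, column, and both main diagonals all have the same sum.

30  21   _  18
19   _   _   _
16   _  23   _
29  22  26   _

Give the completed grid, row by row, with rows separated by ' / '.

The entries are 16 through 31, which sum to 376, so each line sums to 376/4 = 94.
The remaining cell in row 1 is (1,3) = 94 − 69 = 25.
Row 4 needs 94; the known cells sum to 77, so (4,4) = 17.
Column 3 must total 94; the given cells sum to 74, so (2,3) = 20.
Main diagonal: 30 + 23 + 17 + ? = 94, so (2,2) = 24.
Anti-diagonal: 18 + 20 + 29 + ? = 94, so (3,2) = 27.
Row 2 must total 94; the given cells sum to 63, so (2,4) = 31.
From row 3, 94 − (16 + 27 + 23) gives (3,4) = 28.

30 21 25 18 / 19 24 20 31 / 16 27 23 28 / 29 22 26 17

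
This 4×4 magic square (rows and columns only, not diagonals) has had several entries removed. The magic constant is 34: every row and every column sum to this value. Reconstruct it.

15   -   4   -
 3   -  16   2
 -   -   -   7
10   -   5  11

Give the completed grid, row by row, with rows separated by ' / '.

15 1 4 14 / 3 13 16 2 / 6 12 9 7 / 10 8 5 11

From row 2, 34 − (3 + 16 + 2) gives (2,2) = 13.
Row 4 needs 34; the known cells sum to 26, so (4,2) = 8.
Column 1 must total 34; the given cells sum to 28, so (3,1) = 6.
The remaining cell in column 3 is (3,3) = 34 − 25 = 9.
The remaining cell in column 4 is (1,4) = 34 − 20 = 14.
The remaining cell in row 1 is (1,2) = 34 − 33 = 1.
The remaining cell in row 3 is (3,2) = 34 − 22 = 12.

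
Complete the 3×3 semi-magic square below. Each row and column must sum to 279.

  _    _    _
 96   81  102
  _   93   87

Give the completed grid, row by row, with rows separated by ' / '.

From row 3, 279 − (93 + 87) gives (3,1) = 99.
Column 1 must total 279; the given cells sum to 195, so (1,1) = 84.
The remaining cell in column 2 is (1,2) = 279 − 174 = 105.
Column 3 needs 279; the known cells sum to 189, so (1,3) = 90.

84 105 90 / 96 81 102 / 99 93 87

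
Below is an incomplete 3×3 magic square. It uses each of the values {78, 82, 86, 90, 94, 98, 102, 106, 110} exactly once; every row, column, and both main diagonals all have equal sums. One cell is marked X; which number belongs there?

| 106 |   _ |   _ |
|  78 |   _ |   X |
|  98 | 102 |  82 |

110

The 9 entries sum to 846, so each line sums to 846/3 = 282.
Main diagonal: 106 + 82 + ? = 282, so (2,2) = 94.
Using anti-diagonal: 94 + 98 + ? → (1,3) = 282 − 192 = 90.
Row 1 needs 282; the known cells sum to 196, so (1,2) = 86.
The remaining cell in row 2 is (2,3) = 282 − 172 = 110.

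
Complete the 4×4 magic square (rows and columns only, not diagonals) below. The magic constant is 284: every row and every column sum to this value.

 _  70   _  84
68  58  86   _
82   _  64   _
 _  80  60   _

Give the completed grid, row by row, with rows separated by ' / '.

56 70 74 84 / 68 58 86 72 / 82 76 64 62 / 78 80 60 66

Row 2 needs 284; the known cells sum to 212, so (2,4) = 72.
Using column 2: 70 + 58 + 80 + ? → (3,2) = 284 − 208 = 76.
Using column 3: 86 + 64 + 60 + ? → (1,3) = 284 − 210 = 74.
From row 1, 284 − (70 + 74 + 84) gives (1,1) = 56.
From row 3, 284 − (82 + 76 + 64) gives (3,4) = 62.
Column 1: 56 + 68 + 82 + ? = 284, so (4,1) = 78.
From column 4, 284 − (84 + 72 + 62) gives (4,4) = 66.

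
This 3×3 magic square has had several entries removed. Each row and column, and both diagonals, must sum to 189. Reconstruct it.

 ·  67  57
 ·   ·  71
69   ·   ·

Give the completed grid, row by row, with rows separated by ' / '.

65 67 57 / 55 63 71 / 69 59 61

Row 1: 67 + 57 + ? = 189, so (1,1) = 65.
Column 1: 65 + 69 + ? = 189, so (2,1) = 55.
From column 3, 189 − (57 + 71) gives (3,3) = 61.
Main diagonal: 65 + 61 + ? = 189, so (2,2) = 63.
Row 3 must total 189; the given cells sum to 130, so (3,2) = 59.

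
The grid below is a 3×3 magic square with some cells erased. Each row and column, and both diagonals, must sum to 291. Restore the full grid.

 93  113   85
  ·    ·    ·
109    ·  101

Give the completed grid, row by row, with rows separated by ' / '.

93 113 85 / 89 97 105 / 109 81 101

Row 3: 109 + 101 + ? = 291, so (3,2) = 81.
The remaining cell in column 1 is (2,1) = 291 − 202 = 89.
From column 2, 291 − (113 + 81) gives (2,2) = 97.
Column 3 must total 291; the given cells sum to 186, so (2,3) = 105.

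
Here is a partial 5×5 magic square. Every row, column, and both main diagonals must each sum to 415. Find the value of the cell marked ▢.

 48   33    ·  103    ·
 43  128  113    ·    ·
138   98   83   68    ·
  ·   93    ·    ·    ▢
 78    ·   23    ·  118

123

The remaining cell in row 3 is (3,5) = 415 − 387 = 28.
Column 1 needs 415; the known cells sum to 307, so (4,1) = 108.
Column 2 must total 415; the given cells sum to 352, so (5,2) = 63.
Using main diagonal: 48 + 128 + 83 + 118 + ? → (4,4) = 415 − 377 = 38.
The remaining cell in row 5 is (5,4) = 415 − 282 = 133.
Column 4 must total 415; the given cells sum to 342, so (2,4) = 73.
Using anti-diagonal: 73 + 83 + 93 + 78 + ? → (1,5) = 415 − 327 = 88.
Row 1 needs 415; the known cells sum to 272, so (1,3) = 143.
From row 2, 415 − (43 + 128 + 113 + 73) gives (2,5) = 58.
The remaining cell in column 3 is (4,3) = 415 − 362 = 53.
Column 5 must total 415; the given cells sum to 292, so (4,5) = 123.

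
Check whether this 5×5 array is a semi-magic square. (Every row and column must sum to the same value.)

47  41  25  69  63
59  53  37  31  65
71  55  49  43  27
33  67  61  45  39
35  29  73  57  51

Yes

Row 1: 47 + 41 + 25 + 69 + 63 = 245.
Row 2: 59 + 53 + 37 + 31 + 65 = 245.
Row 3: 71 + 55 + 49 + 43 + 27 = 245.
Row 4: 33 + 67 + 61 + 45 + 39 = 245.
Row 5: 35 + 29 + 73 + 57 + 51 = 245.
Column 1: 47 + 59 + 71 + 33 + 35 = 245.
Column 2: 41 + 53 + 55 + 67 + 29 = 245.
Column 3: 25 + 37 + 49 + 61 + 73 = 245.
Column 4: 69 + 31 + 43 + 45 + 57 = 245.
Column 5: 63 + 65 + 27 + 39 + 51 = 245.
All lines sum to 245.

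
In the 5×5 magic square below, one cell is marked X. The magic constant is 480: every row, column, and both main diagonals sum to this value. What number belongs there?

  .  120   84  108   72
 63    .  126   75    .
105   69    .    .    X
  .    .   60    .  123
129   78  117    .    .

81

Using row 1: 120 + 84 + 108 + 72 + ? → (1,1) = 480 − 384 = 96.
Using column 1: 96 + 63 + 105 + 129 + ? → (4,1) = 480 − 393 = 87.
Column 3 must total 480; the given cells sum to 387, so (3,3) = 93.
From anti-diagonal, 480 − (72 + 75 + 93 + 129) gives (4,2) = 111.
Using row 4: 87 + 111 + 60 + 123 + ? → (4,4) = 480 − 381 = 99.
Using column 2: 120 + 69 + 111 + 78 + ? → (2,2) = 480 − 378 = 102.
The remaining cell in main diagonal is (5,5) = 480 − 390 = 90.
The remaining cell in row 2 is (2,5) = 480 − 366 = 114.
From row 5, 480 − (129 + 78 + 117 + 90) gives (5,4) = 66.
Column 4: 108 + 75 + 99 + 66 + ? = 480, so (3,4) = 132.
The remaining cell in column 5 is (3,5) = 480 − 399 = 81.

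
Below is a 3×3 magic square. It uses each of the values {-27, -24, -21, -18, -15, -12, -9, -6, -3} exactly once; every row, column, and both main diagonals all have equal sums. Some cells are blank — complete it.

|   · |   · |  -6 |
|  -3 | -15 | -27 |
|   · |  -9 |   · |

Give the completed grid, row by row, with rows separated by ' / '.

-18 -21 -6 / -3 -15 -27 / -24 -9 -12

The 9 entries sum to -135, so each line sums to -135/3 = -45.
Column 2 needs -45; the known cells sum to -24, so (1,2) = -21.
From column 3, -45 − (-6 + (-27)) gives (3,3) = -12.
Main diagonal: -15 + (-12) + ? = -45, so (1,1) = -18.
The remaining cell in anti-diagonal is (3,1) = -45 − (-21) = -24.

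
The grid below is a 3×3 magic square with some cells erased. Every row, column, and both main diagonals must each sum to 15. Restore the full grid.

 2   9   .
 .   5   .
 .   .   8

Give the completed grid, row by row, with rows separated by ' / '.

2 9 4 / 7 5 3 / 6 1 8

Row 1: 2 + 9 + ? = 15, so (1,3) = 4.
Using column 2: 9 + 5 + ? → (3,2) = 15 − 14 = 1.
Using column 3: 4 + 8 + ? → (2,3) = 15 − 12 = 3.
The remaining cell in anti-diagonal is (3,1) = 15 − 9 = 6.
Using row 2: 5 + 3 + ? → (2,1) = 15 − 8 = 7.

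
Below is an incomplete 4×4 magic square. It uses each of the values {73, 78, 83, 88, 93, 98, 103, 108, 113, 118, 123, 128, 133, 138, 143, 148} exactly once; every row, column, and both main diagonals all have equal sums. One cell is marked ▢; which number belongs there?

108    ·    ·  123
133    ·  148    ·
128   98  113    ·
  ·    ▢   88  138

143

The 16 entries sum to 1768, so each line sums to 1768/4 = 442.
Using row 3: 128 + 98 + 113 + ? → (3,4) = 442 − 339 = 103.
The remaining cell in column 1 is (4,1) = 442 − 369 = 73.
Column 3 must total 442; the given cells sum to 349, so (1,3) = 93.
Using column 4: 123 + 103 + 138 + ? → (2,4) = 442 − 364 = 78.
Main diagonal must total 442; the given cells sum to 359, so (2,2) = 83.
Using row 1: 108 + 93 + 123 + ? → (1,2) = 442 − 324 = 118.
From row 4, 442 − (73 + 88 + 138) gives (4,2) = 143.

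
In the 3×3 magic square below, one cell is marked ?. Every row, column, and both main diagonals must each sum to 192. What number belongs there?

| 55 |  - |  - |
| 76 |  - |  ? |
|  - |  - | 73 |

52

The remaining cell in column 1 is (3,1) = 192 − 131 = 61.
From main diagonal, 192 − (55 + 73) gives (2,2) = 64.
The remaining cell in anti-diagonal is (1,3) = 192 − 125 = 67.
Using row 1: 55 + 67 + ? → (1,2) = 192 − 122 = 70.
Row 2 must total 192; the given cells sum to 140, so (2,3) = 52.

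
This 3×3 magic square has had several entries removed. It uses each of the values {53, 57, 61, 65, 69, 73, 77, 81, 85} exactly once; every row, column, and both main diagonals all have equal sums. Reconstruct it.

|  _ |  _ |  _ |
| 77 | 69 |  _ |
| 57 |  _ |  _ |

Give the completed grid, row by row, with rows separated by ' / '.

The 9 entries sum to 621, so each line sums to 621/3 = 207.
Using row 2: 77 + 69 + ? → (2,3) = 207 − 146 = 61.
Column 1 needs 207; the known cells sum to 134, so (1,1) = 73.
Main diagonal must total 207; the given cells sum to 142, so (3,3) = 65.
From anti-diagonal, 207 − (69 + 57) gives (1,3) = 81.
Row 1 needs 207; the known cells sum to 154, so (1,2) = 53.
Using row 3: 57 + 65 + ? → (3,2) = 207 − 122 = 85.

73 53 81 / 77 69 61 / 57 85 65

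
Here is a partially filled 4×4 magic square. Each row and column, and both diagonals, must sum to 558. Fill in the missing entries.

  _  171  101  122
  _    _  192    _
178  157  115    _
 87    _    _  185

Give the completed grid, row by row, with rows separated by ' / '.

164 171 101 122 / 129 94 192 143 / 178 157 115 108 / 87 136 150 185

Using row 1: 171 + 101 + 122 + ? → (1,1) = 558 − 394 = 164.
From row 3, 558 − (178 + 157 + 115) gives (3,4) = 108.
The remaining cell in column 1 is (2,1) = 558 − 429 = 129.
Column 3 must total 558; the given cells sum to 408, so (4,3) = 150.
Column 4 must total 558; the given cells sum to 415, so (2,4) = 143.
From main diagonal, 558 − (164 + 115 + 185) gives (2,2) = 94.
From row 4, 558 − (87 + 150 + 185) gives (4,2) = 136.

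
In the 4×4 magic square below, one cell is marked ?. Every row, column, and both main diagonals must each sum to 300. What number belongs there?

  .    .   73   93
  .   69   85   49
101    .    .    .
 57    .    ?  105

Row 2 must total 300; the given cells sum to 203, so (2,1) = 97.
Column 1: 97 + 101 + 57 + ? = 300, so (1,1) = 45.
Column 4: 93 + 49 + 105 + ? = 300, so (3,4) = 53.
From main diagonal, 300 − (45 + 69 + 105) gives (3,3) = 81.
Anti-diagonal: 93 + 85 + 57 + ? = 300, so (3,2) = 65.
Row 1 must total 300; the given cells sum to 211, so (1,2) = 89.
Column 2 must total 300; the given cells sum to 223, so (4,2) = 77.
Column 3 must total 300; the given cells sum to 239, so (4,3) = 61.

61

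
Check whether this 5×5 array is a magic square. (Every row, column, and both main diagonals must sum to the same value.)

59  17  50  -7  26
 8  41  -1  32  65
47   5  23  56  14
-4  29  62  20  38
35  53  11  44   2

Row 1: 59 + 17 + 50 + (-7) + 26 = 145.
Row 2: 8 + 41 + (-1) + 32 + 65 = 145.
Row 3: 47 + 5 + 23 + 56 + 14 = 145.
Row 4: -4 + 29 + 62 + 20 + 38 = 145.
Row 5: 35 + 53 + 11 + 44 + 2 = 145.
Column 1: 59 + 8 + 47 + (-4) + 35 = 145.
Column 2: 17 + 41 + 5 + 29 + 53 = 145.
Column 3: 50 + (-1) + 23 + 62 + 11 = 145.
Column 4: -7 + 32 + 56 + 20 + 44 = 145.
Column 5: 26 + 65 + 14 + 38 + 2 = 145.
Main diagonal: 59 + 41 + 23 + 20 + 2 = 145.
Anti-diagonal: 26 + 32 + 23 + 29 + 35 = 145.
All lines sum to 145.

Yes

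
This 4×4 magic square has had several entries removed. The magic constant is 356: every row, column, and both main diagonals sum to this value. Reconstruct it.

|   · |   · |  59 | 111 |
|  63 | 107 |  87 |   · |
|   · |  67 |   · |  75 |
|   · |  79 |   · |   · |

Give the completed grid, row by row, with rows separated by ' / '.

83 103 59 111 / 63 107 87 99 / 119 67 95 75 / 91 79 115 71

Row 2 needs 356; the known cells sum to 257, so (2,4) = 99.
Using column 2: 107 + 67 + 79 + ? → (1,2) = 356 − 253 = 103.
Column 4 must total 356; the given cells sum to 285, so (4,4) = 71.
From anti-diagonal, 356 − (111 + 87 + 67) gives (4,1) = 91.
Row 1: 103 + 59 + 111 + ? = 356, so (1,1) = 83.
Row 4 must total 356; the given cells sum to 241, so (4,3) = 115.
Column 1 needs 356; the known cells sum to 237, so (3,1) = 119.
Column 3 needs 356; the known cells sum to 261, so (3,3) = 95.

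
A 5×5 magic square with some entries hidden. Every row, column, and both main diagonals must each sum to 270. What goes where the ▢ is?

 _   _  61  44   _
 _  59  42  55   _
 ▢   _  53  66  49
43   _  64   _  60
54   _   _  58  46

Column 3: 61 + 42 + 53 + 64 + ? = 270, so (5,3) = 50.
Column 4 must total 270; the given cells sum to 223, so (4,4) = 47.
Using main diagonal: 59 + 53 + 47 + 46 + ? → (1,1) = 270 − 205 = 65.
Row 4 needs 270; the known cells sum to 214, so (4,2) = 56.
Row 5 needs 270; the known cells sum to 208, so (5,2) = 62.
Anti-diagonal: 55 + 53 + 56 + 54 + ? = 270, so (1,5) = 52.
Using row 1: 65 + 61 + 44 + 52 + ? → (1,2) = 270 − 222 = 48.
Column 2: 48 + 59 + 56 + 62 + ? = 270, so (3,2) = 45.
Column 5 must total 270; the given cells sum to 207, so (2,5) = 63.
The remaining cell in row 2 is (2,1) = 270 − 219 = 51.
Row 3: 45 + 53 + 66 + 49 + ? = 270, so (3,1) = 57.

57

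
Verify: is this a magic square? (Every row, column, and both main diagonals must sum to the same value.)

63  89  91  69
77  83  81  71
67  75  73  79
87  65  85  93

No — column 3 sums to 330 but row 1 sums to 312.

Row 1: 63 + 89 + 91 + 69 = 312.
Row 2: 77 + 83 + 81 + 71 = 312.
Row 3: 67 + 75 + 73 + 79 = 294.
Row 4: 87 + 65 + 85 + 93 = 330.
Column 1: 63 + 77 + 67 + 87 = 294.
Column 2: 89 + 83 + 75 + 65 = 312.
Column 3: 91 + 81 + 73 + 85 = 330.
Column 4: 69 + 71 + 79 + 93 = 312.
Main diagonal: 63 + 83 + 73 + 93 = 312.
Anti-diagonal: 69 + 81 + 75 + 87 = 312.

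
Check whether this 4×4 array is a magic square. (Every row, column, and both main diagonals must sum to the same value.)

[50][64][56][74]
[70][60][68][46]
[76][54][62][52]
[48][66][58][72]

Row 1: 50 + 64 + 56 + 74 = 244.
Row 2: 70 + 60 + 68 + 46 = 244.
Row 3: 76 + 54 + 62 + 52 = 244.
Row 4: 48 + 66 + 58 + 72 = 244.
Column 1: 50 + 70 + 76 + 48 = 244.
Column 2: 64 + 60 + 54 + 66 = 244.
Column 3: 56 + 68 + 62 + 58 = 244.
Column 4: 74 + 46 + 52 + 72 = 244.
Main diagonal: 50 + 60 + 62 + 72 = 244.
Anti-diagonal: 74 + 68 + 54 + 48 = 244.
All lines sum to 244.

Yes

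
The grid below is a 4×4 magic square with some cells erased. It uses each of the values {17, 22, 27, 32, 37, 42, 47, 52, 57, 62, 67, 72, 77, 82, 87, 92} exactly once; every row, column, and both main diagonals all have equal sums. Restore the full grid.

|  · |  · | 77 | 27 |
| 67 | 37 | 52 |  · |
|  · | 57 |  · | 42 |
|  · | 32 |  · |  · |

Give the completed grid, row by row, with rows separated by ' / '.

The 16 entries sum to 872, so each line sums to 872/4 = 218.
From row 2, 218 − (67 + 37 + 52) gives (2,4) = 62.
Column 2 needs 218; the known cells sum to 126, so (1,2) = 92.
The remaining cell in column 4 is (4,4) = 218 − 131 = 87.
Anti-diagonal: 27 + 52 + 57 + ? = 218, so (4,1) = 82.
Using row 1: 92 + 77 + 27 + ? → (1,1) = 218 − 196 = 22.
Row 4 needs 218; the known cells sum to 201, so (4,3) = 17.
Using column 1: 22 + 67 + 82 + ? → (3,1) = 218 − 171 = 47.
Column 3 must total 218; the given cells sum to 146, so (3,3) = 72.

22 92 77 27 / 67 37 52 62 / 47 57 72 42 / 82 32 17 87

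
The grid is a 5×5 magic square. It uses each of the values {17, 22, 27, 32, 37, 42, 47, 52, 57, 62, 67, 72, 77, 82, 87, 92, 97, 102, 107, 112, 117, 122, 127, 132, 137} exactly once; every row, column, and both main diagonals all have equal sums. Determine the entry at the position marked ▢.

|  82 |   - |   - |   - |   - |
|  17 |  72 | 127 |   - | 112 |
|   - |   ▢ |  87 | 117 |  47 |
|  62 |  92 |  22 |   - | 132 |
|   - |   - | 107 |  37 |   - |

The 25 entries sum to 1925, so each line sums to 1925/5 = 385.
Row 2: 17 + 72 + 127 + 112 + ? = 385, so (2,4) = 57.
From row 4, 385 − (62 + 92 + 22 + 132) gives (4,4) = 77.
The remaining cell in column 3 is (1,3) = 385 − 343 = 42.
The remaining cell in column 4 is (1,4) = 385 − 288 = 97.
Using main diagonal: 82 + 72 + 87 + 77 + ? → (5,5) = 385 − 318 = 67.
Column 5 needs 385; the known cells sum to 358, so (1,5) = 27.
Anti-diagonal must total 385; the given cells sum to 263, so (5,1) = 122.
The remaining cell in row 1 is (1,2) = 385 − 248 = 137.
Row 5: 122 + 107 + 37 + 67 + ? = 385, so (5,2) = 52.
Using column 1: 82 + 17 + 62 + 122 + ? → (3,1) = 385 − 283 = 102.
From column 2, 385 − (137 + 72 + 92 + 52) gives (3,2) = 32.

32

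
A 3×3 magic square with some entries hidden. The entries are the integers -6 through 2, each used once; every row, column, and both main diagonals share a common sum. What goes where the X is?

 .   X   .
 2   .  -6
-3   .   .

0

The entries are -6 through 2, which sum to -18, so each line sums to -18/3 = -6.
The remaining cell in row 2 is (2,2) = -6 − (-4) = -2.
From column 1, -6 − (2 + (-3)) gives (1,1) = -5.
The remaining cell in main diagonal is (3,3) = -6 − (-7) = 1.
From anti-diagonal, -6 − (-2 + (-3)) gives (1,3) = -1.
The remaining cell in row 1 is (1,2) = -6 − (-6) = 0.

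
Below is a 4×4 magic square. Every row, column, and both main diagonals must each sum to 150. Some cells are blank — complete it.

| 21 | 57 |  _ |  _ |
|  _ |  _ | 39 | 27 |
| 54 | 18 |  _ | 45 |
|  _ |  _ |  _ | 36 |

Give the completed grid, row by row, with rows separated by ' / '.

From row 3, 150 − (54 + 18 + 45) gives (3,3) = 33.
Column 4 needs 150; the known cells sum to 108, so (1,4) = 42.
From main diagonal, 150 − (21 + 33 + 36) gives (2,2) = 60.
Anti-diagonal needs 150; the known cells sum to 99, so (4,1) = 51.
Row 1: 21 + 57 + 42 + ? = 150, so (1,3) = 30.
Row 2 needs 150; the known cells sum to 126, so (2,1) = 24.
Column 2 must total 150; the given cells sum to 135, so (4,2) = 15.
From column 3, 150 − (30 + 39 + 33) gives (4,3) = 48.

21 57 30 42 / 24 60 39 27 / 54 18 33 45 / 51 15 48 36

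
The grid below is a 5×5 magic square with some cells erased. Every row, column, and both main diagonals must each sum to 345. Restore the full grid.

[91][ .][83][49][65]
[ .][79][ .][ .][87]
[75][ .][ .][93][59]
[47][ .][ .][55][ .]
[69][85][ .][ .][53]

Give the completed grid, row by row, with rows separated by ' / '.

91 57 83 49 65 / 63 79 45 71 87 / 75 51 67 93 59 / 47 73 89 55 81 / 69 85 61 77 53

From row 1, 345 − (91 + 83 + 49 + 65) gives (1,2) = 57.
Column 1 must total 345; the given cells sum to 282, so (2,1) = 63.
Using column 5: 65 + 87 + 59 + 53 + ? → (4,5) = 345 − 264 = 81.
Main diagonal must total 345; the given cells sum to 278, so (3,3) = 67.
Row 3: 75 + 67 + 93 + 59 + ? = 345, so (3,2) = 51.
Using column 2: 57 + 79 + 51 + 85 + ? → (4,2) = 345 − 272 = 73.
Anti-diagonal must total 345; the given cells sum to 274, so (2,4) = 71.
Row 2 must total 345; the given cells sum to 300, so (2,3) = 45.
The remaining cell in row 4 is (4,3) = 345 − 256 = 89.
Column 3 needs 345; the known cells sum to 284, so (5,3) = 61.
The remaining cell in column 4 is (5,4) = 345 − 268 = 77.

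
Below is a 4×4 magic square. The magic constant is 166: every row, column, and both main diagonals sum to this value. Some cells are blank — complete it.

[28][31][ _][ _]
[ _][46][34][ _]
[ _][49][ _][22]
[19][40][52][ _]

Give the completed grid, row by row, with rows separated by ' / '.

Row 4 needs 166; the known cells sum to 111, so (4,4) = 55.
Main diagonal needs 166; the known cells sum to 129, so (3,3) = 37.
Anti-diagonal needs 166; the known cells sum to 102, so (1,4) = 64.
Row 1 needs 166; the known cells sum to 123, so (1,3) = 43.
Row 3 must total 166; the given cells sum to 108, so (3,1) = 58.
Column 1: 28 + 58 + 19 + ? = 166, so (2,1) = 61.
Column 4 must total 166; the given cells sum to 141, so (2,4) = 25.

28 31 43 64 / 61 46 34 25 / 58 49 37 22 / 19 40 52 55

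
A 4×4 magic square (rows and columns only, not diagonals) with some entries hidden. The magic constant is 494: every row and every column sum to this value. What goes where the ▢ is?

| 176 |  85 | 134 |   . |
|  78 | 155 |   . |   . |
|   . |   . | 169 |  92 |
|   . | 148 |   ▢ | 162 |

71

Row 1 needs 494; the known cells sum to 395, so (1,4) = 99.
From column 2, 494 − (85 + 155 + 148) gives (3,2) = 106.
Using column 4: 99 + 92 + 162 + ? → (2,4) = 494 − 353 = 141.
Row 2 needs 494; the known cells sum to 374, so (2,3) = 120.
From row 3, 494 − (106 + 169 + 92) gives (3,1) = 127.
Using column 1: 176 + 78 + 127 + ? → (4,1) = 494 − 381 = 113.
The remaining cell in column 3 is (4,3) = 494 − 423 = 71.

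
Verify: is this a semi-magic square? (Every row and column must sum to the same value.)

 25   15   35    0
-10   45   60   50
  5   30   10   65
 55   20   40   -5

Row 1: 25 + 15 + 35 + 0 = 75.
Row 2: -10 + 45 + 60 + 50 = 145.
Row 3: 5 + 30 + 10 + 65 = 110.
Row 4: 55 + 20 + 40 + (-5) = 110.
Column 1: 25 + (-10) + 5 + 55 = 75.
Column 2: 15 + 45 + 30 + 20 = 110.
Column 3: 35 + 60 + 10 + 40 = 145.
Column 4: 0 + 50 + 65 + (-5) = 110.

No — column 4 sums to 110 but column 1 sums to 75.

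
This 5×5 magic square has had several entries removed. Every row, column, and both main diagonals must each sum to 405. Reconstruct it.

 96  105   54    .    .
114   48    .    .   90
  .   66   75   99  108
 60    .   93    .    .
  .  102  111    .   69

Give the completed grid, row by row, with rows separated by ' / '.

Row 3 must total 405; the given cells sum to 348, so (3,1) = 57.
The remaining cell in column 1 is (5,1) = 405 − 327 = 78.
The remaining cell in column 2 is (4,2) = 405 − 321 = 84.
From column 3, 405 − (54 + 75 + 93 + 111) gives (2,3) = 72.
Using main diagonal: 96 + 48 + 75 + 69 + ? → (4,4) = 405 − 288 = 117.
Using row 2: 114 + 48 + 72 + 90 + ? → (2,4) = 405 − 324 = 81.
Using row 4: 60 + 84 + 93 + 117 + ? → (4,5) = 405 − 354 = 51.
Row 5: 78 + 102 + 111 + 69 + ? = 405, so (5,4) = 45.
Column 4: 81 + 99 + 117 + 45 + ? = 405, so (1,4) = 63.
Using column 5: 90 + 108 + 51 + 69 + ? → (1,5) = 405 − 318 = 87.

96 105 54 63 87 / 114 48 72 81 90 / 57 66 75 99 108 / 60 84 93 117 51 / 78 102 111 45 69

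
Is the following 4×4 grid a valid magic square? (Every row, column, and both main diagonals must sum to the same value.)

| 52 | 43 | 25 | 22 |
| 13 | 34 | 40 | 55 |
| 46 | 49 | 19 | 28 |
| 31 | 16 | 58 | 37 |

Yes

Row 1: 52 + 43 + 25 + 22 = 142.
Row 2: 13 + 34 + 40 + 55 = 142.
Row 3: 46 + 49 + 19 + 28 = 142.
Row 4: 31 + 16 + 58 + 37 = 142.
Column 1: 52 + 13 + 46 + 31 = 142.
Column 2: 43 + 34 + 49 + 16 = 142.
Column 3: 25 + 40 + 19 + 58 = 142.
Column 4: 22 + 55 + 28 + 37 = 142.
Main diagonal: 52 + 34 + 19 + 37 = 142.
Anti-diagonal: 22 + 40 + 49 + 31 = 142.
All lines sum to 142.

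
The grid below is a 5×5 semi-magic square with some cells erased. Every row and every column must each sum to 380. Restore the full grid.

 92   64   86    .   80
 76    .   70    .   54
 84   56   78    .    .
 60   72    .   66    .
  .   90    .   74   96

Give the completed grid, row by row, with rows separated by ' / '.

The remaining cell in row 1 is (1,4) = 380 − 322 = 58.
Column 1 needs 380; the known cells sum to 312, so (5,1) = 68.
Column 2 must total 380; the given cells sum to 282, so (2,2) = 98.
Using row 2: 76 + 98 + 70 + 54 + ? → (2,4) = 380 − 298 = 82.
Using row 5: 68 + 90 + 74 + 96 + ? → (5,3) = 380 − 328 = 52.
Using column 3: 86 + 70 + 78 + 52 + ? → (4,3) = 380 − 286 = 94.
Column 4: 58 + 82 + 66 + 74 + ? = 380, so (3,4) = 100.
Row 3 must total 380; the given cells sum to 318, so (3,5) = 62.
Row 4 needs 380; the known cells sum to 292, so (4,5) = 88.

92 64 86 58 80 / 76 98 70 82 54 / 84 56 78 100 62 / 60 72 94 66 88 / 68 90 52 74 96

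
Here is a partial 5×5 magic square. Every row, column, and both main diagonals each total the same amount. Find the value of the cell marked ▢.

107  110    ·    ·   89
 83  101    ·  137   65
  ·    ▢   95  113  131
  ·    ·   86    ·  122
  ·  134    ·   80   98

92

Column 5 is complete and sums to 505; that is the magic constant.
Row 2 needs 505; the known cells sum to 386, so (2,3) = 119.
The remaining cell in main diagonal is (4,4) = 505 − 401 = 104.
Using column 4: 137 + 113 + 104 + 80 + ? → (1,4) = 505 − 434 = 71.
Row 1 needs 505; the known cells sum to 377, so (1,3) = 128.
The remaining cell in column 3 is (5,3) = 505 − 428 = 77.
Row 5 must total 505; the given cells sum to 389, so (5,1) = 116.
From anti-diagonal, 505 − (89 + 137 + 95 + 116) gives (4,2) = 68.
The remaining cell in row 4 is (4,1) = 505 − 380 = 125.
Column 1 must total 505; the given cells sum to 431, so (3,1) = 74.
Using column 2: 110 + 101 + 68 + 134 + ? → (3,2) = 505 − 413 = 92.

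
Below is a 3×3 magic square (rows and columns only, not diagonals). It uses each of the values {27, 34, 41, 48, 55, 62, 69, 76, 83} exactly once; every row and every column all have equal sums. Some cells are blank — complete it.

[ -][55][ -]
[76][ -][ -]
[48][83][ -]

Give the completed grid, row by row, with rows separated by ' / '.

The 9 entries sum to 495, so each line sums to 495/3 = 165.
From row 3, 165 − (48 + 83) gives (3,3) = 34.
Column 1: 76 + 48 + ? = 165, so (1,1) = 41.
Column 2 needs 165; the known cells sum to 138, so (2,2) = 27.
From row 1, 165 − (41 + 55) gives (1,3) = 69.
The remaining cell in row 2 is (2,3) = 165 − 103 = 62.

41 55 69 / 76 27 62 / 48 83 34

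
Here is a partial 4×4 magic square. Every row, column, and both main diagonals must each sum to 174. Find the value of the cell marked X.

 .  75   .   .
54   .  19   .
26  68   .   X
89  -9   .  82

Row 4: 89 + (-9) + 82 + ? = 174, so (4,3) = 12.
From column 1, 174 − (54 + 26 + 89) gives (1,1) = 5.
Using column 2: 75 + 68 + (-9) + ? → (2,2) = 174 − 134 = 40.
Main diagonal needs 174; the known cells sum to 127, so (3,3) = 47.
The remaining cell in anti-diagonal is (1,4) = 174 − 176 = -2.
Row 1 must total 174; the given cells sum to 78, so (1,3) = 96.
Using row 2: 54 + 40 + 19 + ? → (2,4) = 174 − 113 = 61.
From row 3, 174 − (26 + 68 + 47) gives (3,4) = 33.

33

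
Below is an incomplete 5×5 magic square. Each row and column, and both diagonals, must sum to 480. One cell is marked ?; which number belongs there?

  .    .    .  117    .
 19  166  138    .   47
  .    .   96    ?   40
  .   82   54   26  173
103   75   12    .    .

Row 2: 19 + 166 + 138 + 47 + ? = 480, so (2,4) = 110.
Row 4: 82 + 54 + 26 + 173 + ? = 480, so (4,1) = 145.
Column 3 must total 480; the given cells sum to 300, so (1,3) = 180.
The remaining cell in anti-diagonal is (1,5) = 480 − 391 = 89.
From column 5, 480 − (89 + 47 + 40 + 173) gives (5,5) = 131.
Using main diagonal: 166 + 96 + 26 + 131 + ? → (1,1) = 480 − 419 = 61.
The remaining cell in row 1 is (1,2) = 480 − 447 = 33.
The remaining cell in row 5 is (5,4) = 480 − 321 = 159.
The remaining cell in column 1 is (3,1) = 480 − 328 = 152.
From column 2, 480 − (33 + 166 + 82 + 75) gives (3,2) = 124.
Column 4 needs 480; the known cells sum to 412, so (3,4) = 68.

68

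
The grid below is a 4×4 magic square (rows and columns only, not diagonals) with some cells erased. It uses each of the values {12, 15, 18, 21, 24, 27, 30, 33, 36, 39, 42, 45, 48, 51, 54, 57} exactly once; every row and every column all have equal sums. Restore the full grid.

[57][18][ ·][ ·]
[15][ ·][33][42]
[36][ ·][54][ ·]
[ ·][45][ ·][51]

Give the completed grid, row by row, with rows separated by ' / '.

57 18 39 24 / 15 48 33 42 / 36 27 54 21 / 30 45 12 51

The 16 entries sum to 552, so each line sums to 552/4 = 138.
Row 2 must total 138; the given cells sum to 90, so (2,2) = 48.
The remaining cell in column 1 is (4,1) = 138 − 108 = 30.
Column 2: 18 + 48 + 45 + ? = 138, so (3,2) = 27.
Row 3: 36 + 27 + 54 + ? = 138, so (3,4) = 21.
From row 4, 138 − (30 + 45 + 51) gives (4,3) = 12.
The remaining cell in column 3 is (1,3) = 138 − 99 = 39.
Column 4 must total 138; the given cells sum to 114, so (1,4) = 24.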